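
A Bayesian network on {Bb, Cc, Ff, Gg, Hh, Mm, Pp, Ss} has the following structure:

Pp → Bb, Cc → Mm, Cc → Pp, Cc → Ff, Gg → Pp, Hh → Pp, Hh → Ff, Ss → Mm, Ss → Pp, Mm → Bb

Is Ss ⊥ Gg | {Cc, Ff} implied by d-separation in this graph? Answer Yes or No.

Yes

Enumerating the 4 paths from Ss to Gg and testing each for blocking by {Cc, Ff}:
  1. Ss → Mm → Bb ← Pp ← Gg — Mm:chain[open]; Bb:collider[blocks]; Pp:chain[open] ⇒ blocked
  2. Ss → Mm ← Cc → Ff ← Hh → Pp ← Gg — Mm:collider[blocks]; Cc:fork[blocks]; Ff:collider[open]; Hh:fork[open]; Pp:collider[blocks] ⇒ blocked
  3. Ss → Mm ← Cc → Pp ← Gg — Mm:collider[blocks]; Cc:fork[blocks]; Pp:collider[blocks] ⇒ blocked
  4. Ss → Pp ← Gg — Pp:collider[blocks] ⇒ blocked
Every path is blocked, so Ss and Gg are d-separated given {Cc, Ff}.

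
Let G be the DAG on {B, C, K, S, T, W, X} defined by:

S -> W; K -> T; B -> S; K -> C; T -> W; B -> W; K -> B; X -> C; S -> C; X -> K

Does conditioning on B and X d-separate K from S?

There are 6 undirected paths between K and S; checking each against the conditioning set {B, X}:
Path 1: K → B → S
  B is a chain here and B is conditioned on, so the path is blocked at B.
Path 2: K → B → W ← S
  B is a chain here and B is conditioned on, so the path is blocked at B.
Path 3: K → T → W ← S
  W is a collider here and neither W nor any of its descendants is conditioned on, so the collider stays closed — the path is blocked at W.
Path 4: K → T → W ← B → S
  W is a collider here and neither W nor any of its descendants is conditioned on, so the collider stays closed — the path is blocked at W.
Path 5: K → C ← S
  C is a collider here and neither C nor any of its descendants is conditioned on, so the collider stays closed — the path is blocked at C.
Path 6: K ← X → C ← S
  X is a fork here and X is conditioned on, so the path is blocked at X.
Since every path is blocked, d-separation holds.

Yes — K and S are d-separated given {B, X}.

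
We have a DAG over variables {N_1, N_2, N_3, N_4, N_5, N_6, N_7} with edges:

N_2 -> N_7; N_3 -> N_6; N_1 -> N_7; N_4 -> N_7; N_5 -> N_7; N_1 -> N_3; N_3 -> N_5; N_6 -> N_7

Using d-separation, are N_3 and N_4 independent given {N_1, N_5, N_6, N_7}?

Yes — N_3 and N_4 are d-separated given {N_1, N_5, N_6, N_7}.

There are 3 undirected paths between N_3 and N_4; checking each against the conditioning set {N_1, N_5, N_6, N_7}:
Path 1: N_3 → N_6 → N_7 ← N_4
  N_6 is a chain here and N_6 is conditioned on, so the path is blocked at N_6.
Path 2: N_3 → N_5 → N_7 ← N_4
  N_5 is a chain here and N_5 is conditioned on, so the path is blocked at N_5.
Path 3: N_3 ← N_1 → N_7 ← N_4
  N_1 is a fork here and N_1 is conditioned on, so the path is blocked at N_1.
Every path is blocked, so N_3 and N_4 are d-separated given {N_1, N_5, N_6, N_7}.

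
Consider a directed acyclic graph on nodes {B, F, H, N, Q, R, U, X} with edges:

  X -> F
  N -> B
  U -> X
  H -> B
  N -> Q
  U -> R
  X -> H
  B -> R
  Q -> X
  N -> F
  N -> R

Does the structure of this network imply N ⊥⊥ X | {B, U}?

No

6 paths connect N and X; each must be blocked for d-separation to hold:
Path 1: N → R ← U → X
  R is a collider here and neither R nor any of its descendants is conditioned on, so the collider stays closed — the path is blocked at R.
Path 2: N → R ← B ← H ← X
  R is a collider here and neither R nor any of its descendants is conditioned on, so the collider stays closed — the path is blocked at R.
Path 3: N → B ← H ← X
  B is a collider and B is conditioned on, which opens it; H is a chain and H is not conditioned on — no node blocks this path, so it is active.
Path 4: N → B → R ← U → X
  B is a chain here and B is conditioned on, so the path is blocked at B.
Path 5: N → F ← X
  F is a collider here and neither F nor any of its descendants is conditioned on, so the collider stays closed — the path is blocked at F.
Path 6: N → Q → X
  Q is a chain and Q is not conditioned on — no node blocks this path, so it is active.
Because an active path exists, N and X are not d-separated.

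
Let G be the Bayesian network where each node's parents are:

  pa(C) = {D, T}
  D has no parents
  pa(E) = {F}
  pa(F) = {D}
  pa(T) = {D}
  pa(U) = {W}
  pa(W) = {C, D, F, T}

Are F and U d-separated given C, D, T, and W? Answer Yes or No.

Yes

Enumerating the 6 paths from F to U and testing each for blocking by {C, D, T, W}:
Path 1: F → W → U
  W is a chain here and W is conditioned on, so the path is blocked at W.
Path 2: F ← D → W → U
  D is a fork here and D is conditioned on, so the path is blocked at D.
Path 3: F ← D → T → W → U
  D is a fork here and D is conditioned on, so the path is blocked at D.
Path 4: F ← D → T → C → W → U
  D is a fork here and D is conditioned on, so the path is blocked at D.
Path 5: F ← D → C → W → U
  D is a fork here and D is conditioned on, so the path is blocked at D.
Path 6: F ← D → C ← T → W → U
  D is a fork here and D is conditioned on, so the path is blocked at D.
Every path is blocked, so F and U are d-separated given {C, D, T, W}.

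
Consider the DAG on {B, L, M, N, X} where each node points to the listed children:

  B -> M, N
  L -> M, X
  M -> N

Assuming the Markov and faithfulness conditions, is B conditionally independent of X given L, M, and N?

Enumerating the 2 paths from B to X and testing each for blocking by {L, M, N}:
Path 1: B → N ← M ← L → X
  M is a chain here and M is conditioned on, so the path is blocked at M.
Path 2: B → M ← L → X
  L is a fork here and L is conditioned on, so the path is blocked at L.
All paths are blocked; B ⊥ X | {L, M, N} holds.

Yes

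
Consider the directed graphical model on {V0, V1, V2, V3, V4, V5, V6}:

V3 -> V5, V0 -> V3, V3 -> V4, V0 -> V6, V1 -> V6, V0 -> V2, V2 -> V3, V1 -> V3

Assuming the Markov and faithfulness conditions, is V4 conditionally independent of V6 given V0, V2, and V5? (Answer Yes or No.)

Enumerating the 3 paths from V4 to V6 and testing each for blocking by {V0, V2, V5}:
  1. V4 ← V3 ← V2 ← V0 → V6 — V3:chain[open]; V2:chain[blocks]; V0:fork[blocks] ⇒ blocked
  2. V4 ← V3 ← V0 → V6 — V3:chain[open]; V0:fork[blocks] ⇒ blocked
  3. V4 ← V3 ← V1 → V6 — V3:chain[open]; V1:fork[open] ⇒ active
Because an active path exists, V4 and V6 are not d-separated.

No — V4 and V6 are not d-separated given {V0, V2, V5}.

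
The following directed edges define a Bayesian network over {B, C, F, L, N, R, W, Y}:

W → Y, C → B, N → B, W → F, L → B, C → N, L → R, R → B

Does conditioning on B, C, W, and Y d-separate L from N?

We examine all 4 paths between L and N:
Path 1: L → R → B ← C → N
  C is a fork here and C is conditioned on, so the path is blocked at C.
Path 2: L → R → B ← N
  R is a chain and R is not conditioned on; B is a collider and B is conditioned on, which opens it — no node blocks this path, so it is active.
Path 3: L → B ← C → N
  C is a fork here and C is conditioned on, so the path is blocked at C.
Path 4: L → B ← N
  B is a collider and B is conditioned on, which opens it — no node blocks this path, so it is active.
At least one path is unblocked, so d-separation fails.

No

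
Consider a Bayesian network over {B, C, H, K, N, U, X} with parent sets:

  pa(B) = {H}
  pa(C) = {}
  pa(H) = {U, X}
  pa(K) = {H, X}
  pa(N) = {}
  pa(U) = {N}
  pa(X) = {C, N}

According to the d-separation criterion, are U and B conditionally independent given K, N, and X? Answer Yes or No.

We examine all 3 paths between U and B:
  1. U → H → B — H:chain[open] ⇒ active
  2. U ← N → X → H → B — N:fork[blocks]; X:chain[blocks]; H:chain[open] ⇒ blocked
  3. U ← N → X → K ← H → B — N:fork[blocks]; X:chain[blocks]; K:collider[open]; H:fork[open] ⇒ blocked
Since the path U → H → B is active, U and B are not d-separated given {K, N, X}.

No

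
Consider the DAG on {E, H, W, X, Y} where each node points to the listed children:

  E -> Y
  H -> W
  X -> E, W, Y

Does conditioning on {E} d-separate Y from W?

We examine all 2 paths between Y and W:
Path 1: Y ← X → W
  X is a fork and X is not conditioned on — no node blocks this path, so it is active.
Path 2: Y ← E ← X → W
  E is a chain here and E is conditioned on, so the path is blocked at E.
Because an active path exists, Y and W are not d-separated.

No — Y and W are not d-separated given {E}.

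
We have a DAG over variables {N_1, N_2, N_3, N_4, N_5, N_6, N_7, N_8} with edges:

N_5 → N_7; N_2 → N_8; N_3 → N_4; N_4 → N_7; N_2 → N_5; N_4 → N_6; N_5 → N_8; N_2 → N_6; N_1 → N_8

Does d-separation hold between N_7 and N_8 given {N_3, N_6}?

No — N_7 and N_8 are not d-separated given {N_3, N_6}.

We examine all 4 paths between N_7 and N_8:
  1. N_7 ← N_4 → N_6 ← N_2 → N_8 — N_4:fork[open]; N_6:collider[open]; N_2:fork[open] ⇒ active
  2. N_7 ← N_4 → N_6 ← N_2 → N_5 → N_8 — N_4:fork[open]; N_6:collider[open]; N_2:fork[open]; N_5:chain[open] ⇒ active
  3. N_7 ← N_5 → N_8 — N_5:fork[open] ⇒ active
  4. N_7 ← N_5 ← N_2 → N_8 — N_5:chain[open]; N_2:fork[open] ⇒ active
Since the path N_7 ← N_4 → N_6 ← N_2 → N_8 is active, N_7 and N_8 are not d-separated given {N_3, N_6}.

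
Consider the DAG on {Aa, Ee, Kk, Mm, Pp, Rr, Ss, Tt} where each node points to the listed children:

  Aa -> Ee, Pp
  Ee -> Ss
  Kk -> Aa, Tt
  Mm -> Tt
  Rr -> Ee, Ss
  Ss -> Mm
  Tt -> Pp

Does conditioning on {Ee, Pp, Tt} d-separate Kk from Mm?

No

There are 6 undirected paths between Kk and Mm; checking each against the conditioning set {Ee, Pp, Tt}:
Path 1: Kk → Tt ← Mm
  Tt is a collider and Tt is conditioned on, which opens it — no node blocks this path, so it is active.
Path 2: Kk → Tt → Pp ← Aa → Ee → Ss → Mm
  Tt is a chain here and Tt is conditioned on, so the path is blocked at Tt.
Path 3: Kk → Tt → Pp ← Aa → Ee ← Rr → Ss → Mm
  Tt is a chain here and Tt is conditioned on, so the path is blocked at Tt.
Path 4: Kk → Aa → Ee → Ss → Mm
  Ee is a chain here and Ee is conditioned on, so the path is blocked at Ee.
Path 5: Kk → Aa → Ee ← Rr → Ss → Mm
  Aa is a chain and Aa is not conditioned on; Ee is a collider and Ee is conditioned on, which opens it; Rr is a fork and Rr is not conditioned on; Ss is a chain and Ss is not conditioned on — no node blocks this path, so it is active.
Path 6: Kk → Aa → Pp ← Tt ← Mm
  Tt is a chain here and Tt is conditioned on, so the path is blocked at Tt.
At least one path is unblocked, so d-separation fails.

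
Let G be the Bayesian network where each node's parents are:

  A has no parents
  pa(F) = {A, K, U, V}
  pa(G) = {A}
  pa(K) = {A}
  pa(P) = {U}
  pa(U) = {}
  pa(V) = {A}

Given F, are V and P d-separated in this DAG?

There are 3 undirected paths between V and P; checking each against the conditioning set {F}:
Path 1: V → F ← U → P
  F is a collider and F is conditioned on, which opens it; U is a fork and U is not conditioned on — no node blocks this path, so it is active.
Path 2: V ← A → F ← U → P
  A is a fork and A is not conditioned on; F is a collider and F is conditioned on, which opens it; U is a fork and U is not conditioned on — no node blocks this path, so it is active.
Path 3: V ← A → K → F ← U → P
  A is a fork and A is not conditioned on; K is a chain and K is not conditioned on; F is a collider and F is conditioned on, which opens it; U is a fork and U is not conditioned on — no node blocks this path, so it is active.
Because an active path exists, V and P are not d-separated.

No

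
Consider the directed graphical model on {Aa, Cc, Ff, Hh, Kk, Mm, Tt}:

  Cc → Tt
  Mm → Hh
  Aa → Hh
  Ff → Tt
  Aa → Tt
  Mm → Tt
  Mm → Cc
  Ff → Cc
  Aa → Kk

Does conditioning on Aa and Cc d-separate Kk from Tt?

Yes

Enumerating the 4 paths from Kk to Tt and testing each for blocking by {Aa, Cc}:
Path 1: Kk ← Aa → Tt
  Aa is a fork here and Aa is conditioned on, so the path is blocked at Aa.
Path 2: Kk ← Aa → Hh ← Mm → Tt
  Aa is a fork here and Aa is conditioned on, so the path is blocked at Aa.
Path 3: Kk ← Aa → Hh ← Mm → Cc → Tt
  Aa is a fork here and Aa is conditioned on, so the path is blocked at Aa.
Path 4: Kk ← Aa → Hh ← Mm → Cc ← Ff → Tt
  Aa is a fork here and Aa is conditioned on, so the path is blocked at Aa.
Every path is blocked, so Kk and Tt are d-separated given {Aa, Cc}.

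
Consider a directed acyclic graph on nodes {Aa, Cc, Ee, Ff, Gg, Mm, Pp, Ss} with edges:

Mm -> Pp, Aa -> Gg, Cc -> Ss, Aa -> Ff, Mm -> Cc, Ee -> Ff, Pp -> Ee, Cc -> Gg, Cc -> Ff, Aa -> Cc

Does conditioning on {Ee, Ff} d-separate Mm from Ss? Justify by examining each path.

We examine all 4 paths between Mm and Ss:
Path 1: Mm → Pp → Ee → Ff ← Aa → Gg ← Cc → Ss
  Ee is a chain here and Ee is conditioned on, so the path is blocked at Ee.
Path 2: Mm → Pp → Ee → Ff ← Aa → Cc → Ss
  Ee is a chain here and Ee is conditioned on, so the path is blocked at Ee.
Path 3: Mm → Pp → Ee → Ff ← Cc → Ss
  Ee is a chain here and Ee is conditioned on, so the path is blocked at Ee.
Path 4: Mm → Cc → Ss
  Cc is a chain and Cc is not conditioned on — no node blocks this path, so it is active.
Because an active path exists, Mm and Ss are not d-separated.

No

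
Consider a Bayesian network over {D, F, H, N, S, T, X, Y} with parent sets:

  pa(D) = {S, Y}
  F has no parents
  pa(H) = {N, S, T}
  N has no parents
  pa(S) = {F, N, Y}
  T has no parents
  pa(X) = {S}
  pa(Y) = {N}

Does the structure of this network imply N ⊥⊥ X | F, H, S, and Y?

Yes — N and X are d-separated given {F, H, S, Y}.

We examine all 4 paths between N and X:
Path 1: N → H ← S → X
  S is a fork here and S is conditioned on, so the path is blocked at S.
Path 2: N → S → X
  S is a chain here and S is conditioned on, so the path is blocked at S.
Path 3: N → Y → D ← S → X
  Y is a chain here and Y is conditioned on, so the path is blocked at Y.
Path 4: N → Y → S → X
  Y is a chain here and Y is conditioned on, so the path is blocked at Y.
All paths are blocked; N ⊥ X | {F, H, S, Y} holds.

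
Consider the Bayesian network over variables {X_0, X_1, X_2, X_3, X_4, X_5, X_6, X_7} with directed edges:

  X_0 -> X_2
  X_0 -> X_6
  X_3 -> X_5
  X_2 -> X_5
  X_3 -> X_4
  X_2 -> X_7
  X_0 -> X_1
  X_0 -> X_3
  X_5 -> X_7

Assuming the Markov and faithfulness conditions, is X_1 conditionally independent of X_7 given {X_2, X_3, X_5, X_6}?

4 paths connect X_1 and X_7; each must be blocked for d-separation to hold:
Path 1: X_1 ← X_0 → X_3 → X_5 ← X_2 → X_7
  X_3 is a chain here and X_3 is conditioned on, so the path is blocked at X_3.
Path 2: X_1 ← X_0 → X_3 → X_5 → X_7
  X_3 is a chain here and X_3 is conditioned on, so the path is blocked at X_3.
Path 3: X_1 ← X_0 → X_2 → X_5 → X_7
  X_2 is a chain here and X_2 is conditioned on, so the path is blocked at X_2.
Path 4: X_1 ← X_0 → X_2 → X_7
  X_2 is a chain here and X_2 is conditioned on, so the path is blocked at X_2.
Since every path is blocked, d-separation holds.

Yes — X_1 and X_7 are d-separated given {X_2, X_3, X_5, X_6}.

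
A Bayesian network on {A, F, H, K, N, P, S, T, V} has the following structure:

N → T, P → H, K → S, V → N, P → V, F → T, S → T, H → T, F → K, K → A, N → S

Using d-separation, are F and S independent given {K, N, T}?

No — F and S are not d-separated given {K, N, T}.

There are 4 undirected paths between F and S; checking each against the conditioning set {K, N, T}:
Path 1: F → T ← H ← P → V → N → S
  N is a chain here and N is conditioned on, so the path is blocked at N.
Path 2: F → T ← N → S
  N is a fork here and N is conditioned on, so the path is blocked at N.
Path 3: F → T ← S
  T is a collider and T is conditioned on, which opens it — no node blocks this path, so it is active.
Path 4: F → K → S
  K is a chain here and K is conditioned on, so the path is blocked at K.
Because an active path exists, F and S are not d-separated.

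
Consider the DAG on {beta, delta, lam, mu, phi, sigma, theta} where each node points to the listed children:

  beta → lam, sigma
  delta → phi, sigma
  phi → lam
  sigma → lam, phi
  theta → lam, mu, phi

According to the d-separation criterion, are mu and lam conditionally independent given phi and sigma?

Enumerating the 6 paths from mu to lam and testing each for blocking by {phi, sigma}:
Path 1: mu ← theta → lam
  theta is a fork and theta is not conditioned on — no node blocks this path, so it is active.
Path 2: mu ← theta → phi ← sigma ← beta → lam
  sigma is a chain here and sigma is conditioned on, so the path is blocked at sigma.
Path 3: mu ← theta → phi ← sigma → lam
  sigma is a fork here and sigma is conditioned on, so the path is blocked at sigma.
Path 4: mu ← theta → phi → lam
  phi is a chain here and phi is conditioned on, so the path is blocked at phi.
Path 5: mu ← theta → phi ← delta → sigma ← beta → lam
  theta is a fork and theta is not conditioned on; phi is a collider and phi is conditioned on, which opens it; delta is a fork and delta is not conditioned on; sigma is a collider and sigma is conditioned on, which opens it; beta is a fork and beta is not conditioned on — no node blocks this path, so it is active.
Path 6: mu ← theta → phi ← delta → sigma → lam
  sigma is a chain here and sigma is conditioned on, so the path is blocked at sigma.
Because an active path exists, mu and lam are not d-separated.

No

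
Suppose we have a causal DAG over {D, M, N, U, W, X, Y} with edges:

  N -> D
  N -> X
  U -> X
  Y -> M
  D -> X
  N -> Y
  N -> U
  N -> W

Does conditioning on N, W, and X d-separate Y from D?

Yes

Enumerating the 3 paths from Y to D and testing each for blocking by {N, W, X}:
  1. Y ← N → D — N:fork[blocks] ⇒ blocked
  2. Y ← N → X ← D — N:fork[blocks]; X:collider[open] ⇒ blocked
  3. Y ← N → U → X ← D — N:fork[blocks]; U:chain[open]; X:collider[open] ⇒ blocked
All paths are blocked; Y ⊥ D | {N, W, X} holds.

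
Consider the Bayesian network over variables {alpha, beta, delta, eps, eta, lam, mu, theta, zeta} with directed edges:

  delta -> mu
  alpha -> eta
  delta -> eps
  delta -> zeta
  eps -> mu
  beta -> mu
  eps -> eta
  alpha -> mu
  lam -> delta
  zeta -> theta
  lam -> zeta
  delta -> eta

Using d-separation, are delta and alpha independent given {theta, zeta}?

Enumerating the 6 paths from delta to alpha and testing each for blocking by {theta, zeta}:
Path 1: delta → eta ← eps → mu ← alpha
  eta is a collider here and neither eta nor any of its descendants is conditioned on, so the collider stays closed — the path is blocked at eta.
Path 2: delta → eta ← alpha
  eta is a collider here and neither eta nor any of its descendants is conditioned on, so the collider stays closed — the path is blocked at eta.
Path 3: delta → mu ← eps → eta ← alpha
  mu is a collider here and neither mu nor any of its descendants is conditioned on, so the collider stays closed — the path is blocked at mu.
Path 4: delta → mu ← alpha
  mu is a collider here and neither mu nor any of its descendants is conditioned on, so the collider stays closed — the path is blocked at mu.
Path 5: delta → eps → eta ← alpha
  eta is a collider here and neither eta nor any of its descendants is conditioned on, so the collider stays closed — the path is blocked at eta.
Path 6: delta → eps → mu ← alpha
  mu is a collider here and neither mu nor any of its descendants is conditioned on, so the collider stays closed — the path is blocked at mu.
Every path is blocked, so delta and alpha are d-separated given {theta, zeta}.

Yes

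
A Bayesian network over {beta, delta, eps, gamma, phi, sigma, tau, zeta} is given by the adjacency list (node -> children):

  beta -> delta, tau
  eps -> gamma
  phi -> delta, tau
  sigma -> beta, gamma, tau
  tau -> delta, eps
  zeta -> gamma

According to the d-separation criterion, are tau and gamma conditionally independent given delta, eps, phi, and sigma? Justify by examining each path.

We examine all 5 paths between tau and gamma:
  1. tau ← phi → delta ← beta ← sigma → gamma — phi:fork[blocks]; delta:collider[open]; beta:chain[open]; sigma:fork[blocks] ⇒ blocked
  2. tau ← beta ← sigma → gamma — beta:chain[open]; sigma:fork[blocks] ⇒ blocked
  3. tau ← sigma → gamma — sigma:fork[blocks] ⇒ blocked
  4. tau → eps → gamma — eps:chain[blocks] ⇒ blocked
  5. tau → delta ← beta ← sigma → gamma — delta:collider[open]; beta:chain[open]; sigma:fork[blocks] ⇒ blocked
All paths are blocked; tau ⊥ gamma | {delta, eps, phi, sigma} holds.

Yes — tau and gamma are d-separated given {delta, eps, phi, sigma}.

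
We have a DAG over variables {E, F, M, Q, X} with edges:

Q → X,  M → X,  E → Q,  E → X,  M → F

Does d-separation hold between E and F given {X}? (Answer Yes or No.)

2 paths connect E and F; each must be blocked for d-separation to hold:
  1. E → Q → X ← M → F — Q:chain[open]; X:collider[open]; M:fork[open] ⇒ active
  2. E → X ← M → F — X:collider[open]; M:fork[open] ⇒ active
At least one path is unblocked, so d-separation fails.

No — E and F are not d-separated given {X}.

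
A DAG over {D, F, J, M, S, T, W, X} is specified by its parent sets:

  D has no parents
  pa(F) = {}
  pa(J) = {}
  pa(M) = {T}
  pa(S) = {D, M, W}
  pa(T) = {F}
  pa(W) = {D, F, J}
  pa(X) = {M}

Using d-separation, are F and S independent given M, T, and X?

We examine all 3 paths between F and S:
Path 1: F → W → S
  W is a chain and W is not conditioned on — no node blocks this path, so it is active.
Path 2: F → W ← D → S
  W is a collider here and neither W nor any of its descendants is conditioned on, so the collider stays closed — the path is blocked at W.
Path 3: F → T → M → S
  T is a chain here and T is conditioned on, so the path is blocked at T.
Because an active path exists, F and S are not d-separated.

No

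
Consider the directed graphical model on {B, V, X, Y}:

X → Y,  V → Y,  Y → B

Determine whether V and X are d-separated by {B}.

Only one path connects V and X:
  1. V → Y ← X — Y:collider[open] ⇒ active
Since the path V → Y ← X is active, V and X are not d-separated given {B}.

No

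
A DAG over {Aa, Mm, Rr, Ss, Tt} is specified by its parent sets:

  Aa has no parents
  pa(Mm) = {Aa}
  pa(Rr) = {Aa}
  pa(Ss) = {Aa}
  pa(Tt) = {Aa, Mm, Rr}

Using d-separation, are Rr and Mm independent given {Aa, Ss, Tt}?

There are 4 undirected paths between Rr and Mm; checking each against the conditioning set {Aa, Ss, Tt}:
Path 1: Rr → Tt ← Mm
  Tt is a collider and Tt is conditioned on, which opens it — no node blocks this path, so it is active.
Path 2: Rr → Tt ← Aa → Mm
  Aa is a fork here and Aa is conditioned on, so the path is blocked at Aa.
Path 3: Rr ← Aa → Tt ← Mm
  Aa is a fork here and Aa is conditioned on, so the path is blocked at Aa.
Path 4: Rr ← Aa → Mm
  Aa is a fork here and Aa is conditioned on, so the path is blocked at Aa.
At least one path is unblocked, so d-separation fails.

No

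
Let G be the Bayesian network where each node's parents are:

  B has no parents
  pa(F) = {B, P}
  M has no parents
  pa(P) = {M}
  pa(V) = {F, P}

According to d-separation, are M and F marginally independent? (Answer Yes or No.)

Enumerating the 2 paths from M to F and testing each for blocking by ∅:
Path 1: M → P → V ← F
  V is a collider here and neither V nor any of its descendants is conditioned on, so the collider stays closed — the path is blocked at V.
Path 2: M → P → F
  P is a chain and P is not conditioned on — no node blocks this path, so it is active.
Because an active path exists, M and F are not d-separated.

No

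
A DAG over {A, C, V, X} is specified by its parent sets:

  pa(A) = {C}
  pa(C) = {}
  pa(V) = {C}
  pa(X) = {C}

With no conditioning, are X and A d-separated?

No

The only undirected path from X to A is:
Path 1: X ← C → A
  C is a fork and C is not conditioned on — no node blocks this path, so it is active.
Because an active path exists, X and A are not d-separated.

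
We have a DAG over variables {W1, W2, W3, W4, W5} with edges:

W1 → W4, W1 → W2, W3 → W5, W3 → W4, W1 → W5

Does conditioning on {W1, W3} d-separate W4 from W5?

Yes

Enumerating the 2 paths from W4 to W5 and testing each for blocking by {W1, W3}:
Path 1: W4 ← W1 → W5
  W1 is a fork here and W1 is conditioned on, so the path is blocked at W1.
Path 2: W4 ← W3 → W5
  W3 is a fork here and W3 is conditioned on, so the path is blocked at W3.
Every path is blocked, so W4 and W5 are d-separated given {W1, W3}.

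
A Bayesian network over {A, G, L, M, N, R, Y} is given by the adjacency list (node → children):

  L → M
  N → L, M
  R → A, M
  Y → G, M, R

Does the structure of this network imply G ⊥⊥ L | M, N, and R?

No — G and L are not d-separated given {M, N, R}.

Enumerating the 4 paths from G to L and testing each for blocking by {M, N, R}:
  1. G ← Y → M ← N → L — Y:fork[open]; M:collider[open]; N:fork[blocks] ⇒ blocked
  2. G ← Y → M ← L — Y:fork[open]; M:collider[open] ⇒ active
  3. G ← Y → R → M ← N → L — Y:fork[open]; R:chain[blocks]; M:collider[open]; N:fork[blocks] ⇒ blocked
  4. G ← Y → R → M ← L — Y:fork[open]; R:chain[blocks]; M:collider[open] ⇒ blocked
Since the path G ← Y → M ← L is active, G and L are not d-separated given {M, N, R}.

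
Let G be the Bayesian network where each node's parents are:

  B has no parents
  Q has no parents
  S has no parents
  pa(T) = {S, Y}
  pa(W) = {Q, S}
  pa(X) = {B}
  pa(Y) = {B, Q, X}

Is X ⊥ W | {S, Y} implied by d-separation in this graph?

No

4 paths connect X and W; each must be blocked for d-separation to hold:
Path 1: X ← B → Y → T ← S → W
  Y is a chain here and Y is conditioned on, so the path is blocked at Y.
Path 2: X ← B → Y ← Q → W
  B is a fork and B is not conditioned on; Y is a collider and Y is conditioned on, which opens it; Q is a fork and Q is not conditioned on — no node blocks this path, so it is active.
Path 3: X → Y → T ← S → W
  Y is a chain here and Y is conditioned on, so the path is blocked at Y.
Path 4: X → Y ← Q → W
  Y is a collider and Y is conditioned on, which opens it; Q is a fork and Q is not conditioned on — no node blocks this path, so it is active.
At least one path is unblocked, so d-separation fails.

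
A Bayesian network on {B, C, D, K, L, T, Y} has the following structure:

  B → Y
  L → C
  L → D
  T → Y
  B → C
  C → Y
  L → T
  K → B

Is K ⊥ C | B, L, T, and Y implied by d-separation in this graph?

3 paths connect K and C; each must be blocked for d-separation to hold:
Path 1: K → B → Y ← C
  B is a chain here and B is conditioned on, so the path is blocked at B.
Path 2: K → B → Y ← T ← L → C
  B is a chain here and B is conditioned on, so the path is blocked at B.
Path 3: K → B → C
  B is a chain here and B is conditioned on, so the path is blocked at B.
Since every path is blocked, d-separation holds.

Yes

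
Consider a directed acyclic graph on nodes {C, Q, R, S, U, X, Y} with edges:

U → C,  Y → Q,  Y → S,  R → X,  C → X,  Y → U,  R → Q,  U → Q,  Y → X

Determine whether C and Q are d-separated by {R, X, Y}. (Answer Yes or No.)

Enumerating the 6 paths from C to Q and testing each for blocking by {R, X, Y}:
Path 1: C ← U → Q
  U is a fork and U is not conditioned on — no node blocks this path, so it is active.
Path 2: C ← U ← Y → Q
  Y is a fork here and Y is conditioned on, so the path is blocked at Y.
Path 3: C ← U ← Y → X ← R → Q
  Y is a fork here and Y is conditioned on, so the path is blocked at Y.
Path 4: C → X ← R → Q
  R is a fork here and R is conditioned on, so the path is blocked at R.
Path 5: C → X ← Y → U → Q
  Y is a fork here and Y is conditioned on, so the path is blocked at Y.
Path 6: C → X ← Y → Q
  Y is a fork here and Y is conditioned on, so the path is blocked at Y.
Since the path C ← U → Q is active, C and Q are not d-separated given {R, X, Y}.

No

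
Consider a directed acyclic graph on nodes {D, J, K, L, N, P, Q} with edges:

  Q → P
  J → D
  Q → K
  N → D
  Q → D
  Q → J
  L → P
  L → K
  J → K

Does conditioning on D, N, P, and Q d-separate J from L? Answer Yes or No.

Yes

There are 6 undirected paths between J and L; checking each against the conditioning set {D, N, P, Q}:
Path 1: J → D ← Q → K ← L
  Q is a fork here and Q is conditioned on, so the path is blocked at Q.
Path 2: J → D ← Q → P ← L
  Q is a fork here and Q is conditioned on, so the path is blocked at Q.
Path 3: J → K ← L
  K is a collider here and neither K nor any of its descendants is conditioned on, so the collider stays closed — the path is blocked at K.
Path 4: J → K ← Q → P ← L
  K is a collider here and neither K nor any of its descendants is conditioned on, so the collider stays closed — the path is blocked at K.
Path 5: J ← Q → K ← L
  Q is a fork here and Q is conditioned on, so the path is blocked at Q.
Path 6: J ← Q → P ← L
  Q is a fork here and Q is conditioned on, so the path is blocked at Q.
All paths are blocked; J ⊥ L | {D, N, P, Q} holds.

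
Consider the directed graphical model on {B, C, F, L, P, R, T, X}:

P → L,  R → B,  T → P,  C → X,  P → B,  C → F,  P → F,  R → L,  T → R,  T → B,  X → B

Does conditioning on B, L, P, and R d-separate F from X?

6 paths connect F and X; each must be blocked for d-separation to hold:
Path 1: F ← C → X
  C is a fork and C is not conditioned on — no node blocks this path, so it is active.
Path 2: F ← P ← T → R → B ← X
  P is a chain here and P is conditioned on, so the path is blocked at P.
Path 3: F ← P ← T → B ← X
  P is a chain here and P is conditioned on, so the path is blocked at P.
Path 4: F ← P → B ← X
  P is a fork here and P is conditioned on, so the path is blocked at P.
Path 5: F ← P → L ← R ← T → B ← X
  P is a fork here and P is conditioned on, so the path is blocked at P.
Path 6: F ← P → L ← R → B ← X
  P is a fork here and P is conditioned on, so the path is blocked at P.
Because an active path exists, F and X are not d-separated.

No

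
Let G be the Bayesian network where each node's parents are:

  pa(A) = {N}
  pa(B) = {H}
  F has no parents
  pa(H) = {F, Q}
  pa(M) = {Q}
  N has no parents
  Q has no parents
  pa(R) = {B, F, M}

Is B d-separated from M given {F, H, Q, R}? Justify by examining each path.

No — B and M are not d-separated given {F, H, Q, R}.

Enumerating the 4 paths from B to M and testing each for blocking by {F, H, Q, R}:
Path 1: B → R ← M
  R is a collider and R is conditioned on, which opens it — no node blocks this path, so it is active.
Path 2: B → R ← F → H ← Q → M
  F is a fork here and F is conditioned on, so the path is blocked at F.
Path 3: B ← H ← Q → M
  H is a chain here and H is conditioned on, so the path is blocked at H.
Path 4: B ← H ← F → R ← M
  H is a chain here and H is conditioned on, so the path is blocked at H.
Because an active path exists, B and M are not d-separated.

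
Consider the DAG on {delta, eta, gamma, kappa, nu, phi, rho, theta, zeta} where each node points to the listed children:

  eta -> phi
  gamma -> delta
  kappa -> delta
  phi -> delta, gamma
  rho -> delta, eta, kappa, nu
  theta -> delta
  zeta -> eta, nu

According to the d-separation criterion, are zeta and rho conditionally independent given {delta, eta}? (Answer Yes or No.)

6 paths connect zeta and rho; each must be blocked for d-separation to hold:
Path 1: zeta → eta ← rho
  eta is a collider and eta is conditioned on, which opens it — no node blocks this path, so it is active.
Path 2: zeta → eta → phi → gamma → delta ← rho
  eta is a chain here and eta is conditioned on, so the path is blocked at eta.
Path 3: zeta → eta → phi → gamma → delta ← kappa ← rho
  eta is a chain here and eta is conditioned on, so the path is blocked at eta.
Path 4: zeta → eta → phi → delta ← rho
  eta is a chain here and eta is conditioned on, so the path is blocked at eta.
Path 5: zeta → eta → phi → delta ← kappa ← rho
  eta is a chain here and eta is conditioned on, so the path is blocked at eta.
Path 6: zeta → nu ← rho
  nu is a collider here and neither nu nor any of its descendants is conditioned on, so the collider stays closed — the path is blocked at nu.
Since the path zeta → eta ← rho is active, zeta and rho are not d-separated given {delta, eta}.

No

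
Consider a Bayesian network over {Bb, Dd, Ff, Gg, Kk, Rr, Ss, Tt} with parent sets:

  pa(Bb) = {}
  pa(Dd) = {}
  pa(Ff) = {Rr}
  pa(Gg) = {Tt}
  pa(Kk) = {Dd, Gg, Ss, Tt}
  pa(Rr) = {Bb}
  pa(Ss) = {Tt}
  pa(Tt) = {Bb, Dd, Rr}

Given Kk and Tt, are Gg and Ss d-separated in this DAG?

6 paths connect Gg and Ss; each must be blocked for d-separation to hold:
  1. Gg ← Tt → Ss — Tt:fork[blocks] ⇒ blocked
  2. Gg ← Tt → Kk ← Ss — Tt:fork[blocks]; Kk:collider[open] ⇒ blocked
  3. Gg ← Tt ← Dd → Kk ← Ss — Tt:chain[blocks]; Dd:fork[open]; Kk:collider[open] ⇒ blocked
  4. Gg → Kk ← Ss — Kk:collider[open] ⇒ active
  5. Gg → Kk ← Tt → Ss — Kk:collider[open]; Tt:fork[blocks] ⇒ blocked
  6. Gg → Kk ← Dd → Tt → Ss — Kk:collider[open]; Dd:fork[open]; Tt:chain[blocks] ⇒ blocked
Because an active path exists, Gg and Ss are not d-separated.

No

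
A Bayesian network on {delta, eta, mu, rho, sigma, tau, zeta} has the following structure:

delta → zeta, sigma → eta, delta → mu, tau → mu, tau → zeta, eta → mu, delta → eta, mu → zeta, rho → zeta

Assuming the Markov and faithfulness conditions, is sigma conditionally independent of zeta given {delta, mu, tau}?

6 paths connect sigma and zeta; each must be blocked for d-separation to hold:
Path 1: sigma → eta ← delta → zeta
  delta is a fork here and delta is conditioned on, so the path is blocked at delta.
Path 2: sigma → eta ← delta → mu → zeta
  delta is a fork here and delta is conditioned on, so the path is blocked at delta.
Path 3: sigma → eta ← delta → mu ← tau → zeta
  delta is a fork here and delta is conditioned on, so the path is blocked at delta.
Path 4: sigma → eta → mu ← delta → zeta
  delta is a fork here and delta is conditioned on, so the path is blocked at delta.
Path 5: sigma → eta → mu → zeta
  mu is a chain here and mu is conditioned on, so the path is blocked at mu.
Path 6: sigma → eta → mu ← tau → zeta
  tau is a fork here and tau is conditioned on, so the path is blocked at tau.
Every path is blocked, so sigma and zeta are d-separated given {delta, mu, tau}.

Yes — sigma and zeta are d-separated given {delta, mu, tau}.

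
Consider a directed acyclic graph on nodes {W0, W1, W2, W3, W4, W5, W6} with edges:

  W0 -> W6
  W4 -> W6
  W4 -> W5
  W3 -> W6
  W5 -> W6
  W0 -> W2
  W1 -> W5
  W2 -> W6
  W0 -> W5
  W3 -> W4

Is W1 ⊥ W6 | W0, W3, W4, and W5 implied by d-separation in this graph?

Yes

Enumerating the 5 paths from W1 to W6 and testing each for blocking by {W0, W3, W4, W5}:
Path 1: W1 → W5 ← W0 → W2 → W6
  W0 is a fork here and W0 is conditioned on, so the path is blocked at W0.
Path 2: W1 → W5 ← W0 → W6
  W0 is a fork here and W0 is conditioned on, so the path is blocked at W0.
Path 3: W1 → W5 ← W4 ← W3 → W6
  W4 is a chain here and W4 is conditioned on, so the path is blocked at W4.
Path 4: W1 → W5 ← W4 → W6
  W4 is a fork here and W4 is conditioned on, so the path is blocked at W4.
Path 5: W1 → W5 → W6
  W5 is a chain here and W5 is conditioned on, so the path is blocked at W5.
All paths are blocked; W1 ⊥ W6 | {W0, W3, W4, W5} holds.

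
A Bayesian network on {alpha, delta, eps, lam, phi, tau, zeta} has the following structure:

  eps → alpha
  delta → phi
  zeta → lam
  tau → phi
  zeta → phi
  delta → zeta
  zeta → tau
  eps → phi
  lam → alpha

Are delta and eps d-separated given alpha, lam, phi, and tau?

Enumerating the 6 paths from delta to eps and testing each for blocking by {alpha, lam, phi, tau}:
  1. delta → zeta → lam → alpha ← eps — zeta:chain[open]; lam:chain[blocks]; alpha:collider[open] ⇒ blocked
  2. delta → zeta → tau → phi ← eps — zeta:chain[open]; tau:chain[blocks]; phi:collider[open] ⇒ blocked
  3. delta → zeta → phi ← eps — zeta:chain[open]; phi:collider[open] ⇒ active
  4. delta → phi ← zeta → lam → alpha ← eps — phi:collider[open]; zeta:fork[open]; lam:chain[blocks]; alpha:collider[open] ⇒ blocked
  5. delta → phi ← tau ← zeta → lam → alpha ← eps — phi:collider[open]; tau:chain[blocks]; zeta:fork[open]; lam:chain[blocks]; alpha:collider[open] ⇒ blocked
  6. delta → phi ← eps — phi:collider[open] ⇒ active
At least one path is unblocked, so d-separation fails.

No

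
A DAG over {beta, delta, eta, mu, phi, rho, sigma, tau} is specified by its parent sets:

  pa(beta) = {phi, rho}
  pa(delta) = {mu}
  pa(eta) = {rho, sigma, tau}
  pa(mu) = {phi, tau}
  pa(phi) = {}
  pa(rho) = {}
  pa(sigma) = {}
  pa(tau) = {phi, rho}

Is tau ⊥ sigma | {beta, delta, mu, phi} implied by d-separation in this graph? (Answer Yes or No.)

Yes — tau and sigma are d-separated given {beta, delta, mu, phi}.

Enumerating the 4 paths from tau to sigma and testing each for blocking by {beta, delta, mu, phi}:
Path 1: tau ← rho → eta ← sigma
  eta is a collider here and neither eta nor any of its descendants is conditioned on, so the collider stays closed — the path is blocked at eta.
Path 2: tau ← phi → beta ← rho → eta ← sigma
  phi is a fork here and phi is conditioned on, so the path is blocked at phi.
Path 3: tau → eta ← sigma
  eta is a collider here and neither eta nor any of its descendants is conditioned on, so the collider stays closed — the path is blocked at eta.
Path 4: tau → mu ← phi → beta ← rho → eta ← sigma
  phi is a fork here and phi is conditioned on, so the path is blocked at phi.
Since every path is blocked, d-separation holds.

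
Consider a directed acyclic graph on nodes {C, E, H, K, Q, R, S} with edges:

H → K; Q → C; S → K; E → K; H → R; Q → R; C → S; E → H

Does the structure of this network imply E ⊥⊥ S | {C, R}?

Yes

4 paths connect E and S; each must be blocked for d-separation to hold:
Path 1: E → H → R ← Q → C → S
  C is a chain here and C is conditioned on, so the path is blocked at C.
Path 2: E → H → K ← S
  K is a collider here and neither K nor any of its descendants is conditioned on, so the collider stays closed — the path is blocked at K.
Path 3: E → K ← S
  K is a collider here and neither K nor any of its descendants is conditioned on, so the collider stays closed — the path is blocked at K.
Path 4: E → K ← H → R ← Q → C → S
  K is a collider here and neither K nor any of its descendants is conditioned on, so the collider stays closed — the path is blocked at K.
All paths are blocked; E ⊥ S | {C, R} holds.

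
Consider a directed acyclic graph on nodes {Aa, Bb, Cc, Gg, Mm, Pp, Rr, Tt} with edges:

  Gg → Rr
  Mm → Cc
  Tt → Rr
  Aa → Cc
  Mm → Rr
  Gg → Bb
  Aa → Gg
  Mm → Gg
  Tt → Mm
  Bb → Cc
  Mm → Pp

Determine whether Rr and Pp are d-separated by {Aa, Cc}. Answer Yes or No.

No

Enumerating the 5 paths from Rr to Pp and testing each for blocking by {Aa, Cc}:
Path 1: Rr ← Gg → Bb → Cc ← Mm → Pp
  Gg is a fork and Gg is not conditioned on; Bb is a chain and Bb is not conditioned on; Cc is a collider and Cc is conditioned on, which opens it; Mm is a fork and Mm is not conditioned on — no node blocks this path, so it is active.
Path 2: Rr ← Gg ← Mm → Pp
  Gg is a chain and Gg is not conditioned on; Mm is a fork and Mm is not conditioned on — no node blocks this path, so it is active.
Path 3: Rr ← Gg ← Aa → Cc ← Mm → Pp
  Aa is a fork here and Aa is conditioned on, so the path is blocked at Aa.
Path 4: Rr ← Mm → Pp
  Mm is a fork and Mm is not conditioned on — no node blocks this path, so it is active.
Path 5: Rr ← Tt → Mm → Pp
  Tt is a fork and Tt is not conditioned on; Mm is a chain and Mm is not conditioned on — no node blocks this path, so it is active.
Since the path Rr ← Gg → Bb → Cc ← Mm → Pp is active, Rr and Pp are not d-separated given {Aa, Cc}.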